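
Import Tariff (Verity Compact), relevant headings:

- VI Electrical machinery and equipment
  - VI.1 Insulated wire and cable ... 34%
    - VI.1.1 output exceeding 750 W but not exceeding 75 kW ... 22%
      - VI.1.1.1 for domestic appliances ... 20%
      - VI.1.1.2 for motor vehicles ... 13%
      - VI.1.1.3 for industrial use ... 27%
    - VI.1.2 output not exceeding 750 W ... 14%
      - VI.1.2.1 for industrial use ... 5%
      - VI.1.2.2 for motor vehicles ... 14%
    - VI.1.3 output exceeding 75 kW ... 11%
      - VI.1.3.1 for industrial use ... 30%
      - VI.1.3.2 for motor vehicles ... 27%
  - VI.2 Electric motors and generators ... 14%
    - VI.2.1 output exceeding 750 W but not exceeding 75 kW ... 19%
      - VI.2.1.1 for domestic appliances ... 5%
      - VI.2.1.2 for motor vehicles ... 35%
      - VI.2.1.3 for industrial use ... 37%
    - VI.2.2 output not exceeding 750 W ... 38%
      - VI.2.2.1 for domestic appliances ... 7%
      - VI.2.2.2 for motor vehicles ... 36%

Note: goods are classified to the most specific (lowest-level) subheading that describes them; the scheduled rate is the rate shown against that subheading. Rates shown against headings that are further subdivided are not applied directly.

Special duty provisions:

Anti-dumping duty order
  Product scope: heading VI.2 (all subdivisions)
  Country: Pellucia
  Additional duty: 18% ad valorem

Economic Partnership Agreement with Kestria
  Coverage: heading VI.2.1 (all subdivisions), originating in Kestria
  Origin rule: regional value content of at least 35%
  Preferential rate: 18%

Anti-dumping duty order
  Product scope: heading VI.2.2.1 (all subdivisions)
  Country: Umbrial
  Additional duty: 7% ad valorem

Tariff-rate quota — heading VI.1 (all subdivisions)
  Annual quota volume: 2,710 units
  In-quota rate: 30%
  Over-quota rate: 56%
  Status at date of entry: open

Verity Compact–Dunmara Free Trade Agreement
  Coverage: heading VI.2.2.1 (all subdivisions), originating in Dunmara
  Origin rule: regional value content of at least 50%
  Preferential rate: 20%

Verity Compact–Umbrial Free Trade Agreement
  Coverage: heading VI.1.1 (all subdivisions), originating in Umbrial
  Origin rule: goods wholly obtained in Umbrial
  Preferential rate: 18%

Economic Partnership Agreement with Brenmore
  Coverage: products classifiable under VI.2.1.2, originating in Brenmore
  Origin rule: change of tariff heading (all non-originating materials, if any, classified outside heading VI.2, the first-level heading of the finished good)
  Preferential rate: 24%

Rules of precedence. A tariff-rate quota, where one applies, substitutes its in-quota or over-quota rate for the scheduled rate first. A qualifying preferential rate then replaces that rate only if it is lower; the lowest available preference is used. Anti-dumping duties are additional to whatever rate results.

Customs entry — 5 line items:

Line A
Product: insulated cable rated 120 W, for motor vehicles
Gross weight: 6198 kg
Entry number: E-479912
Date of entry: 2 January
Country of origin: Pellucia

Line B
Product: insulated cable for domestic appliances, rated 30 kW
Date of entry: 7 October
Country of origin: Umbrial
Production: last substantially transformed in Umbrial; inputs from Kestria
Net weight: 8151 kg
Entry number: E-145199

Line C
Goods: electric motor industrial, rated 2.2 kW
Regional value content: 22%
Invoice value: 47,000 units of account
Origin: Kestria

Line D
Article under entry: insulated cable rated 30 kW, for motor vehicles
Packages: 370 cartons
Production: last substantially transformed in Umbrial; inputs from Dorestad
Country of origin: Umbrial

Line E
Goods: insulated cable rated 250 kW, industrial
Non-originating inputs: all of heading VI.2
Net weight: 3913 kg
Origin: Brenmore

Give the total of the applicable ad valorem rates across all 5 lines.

Line A: insulated cable → VI.1; rated 120 W → VI.1.2; for motor vehicles → VI.1.2.2. Scheduled 14%. quota on VI.1 open → in-quota 30%. → 30%.
Line B: insulated cable → VI.1; rated 30 kW → VI.1.1; for domestic appliances → VI.1.1.1. Scheduled 20%. quota on VI.1 open → in-quota 30%; Umbrial agreement on VI.1.1: not wholly obtained. → 30%.
Line C: electric motor → VI.2; rated 2.2 kW → VI.2.1; industrial → VI.2.1.3. Scheduled 37%. Kestria agreement on VI.2.1: RVC < 35%. → 37%.
Line D: insulated cable → VI.1; rated 30 kW → VI.1.1; for motor vehicles → VI.1.1.2. Scheduled 13%. quota on VI.1 open → in-quota 30%; Umbrial agreement on VI.1.1: not wholly obtained. → 30%.
Line E: insulated cable → VI.1; rated 250 kW → VI.1.3; industrial → VI.1.3.1. Scheduled 30%. quota on VI.1 open → in-quota 30%; Brenmore agreement on VI.2.1.2: VI.1.3.1 not covered. → 30%.
Sum: 30% + 30% + 37% + 30% + 30% = 157%.

157%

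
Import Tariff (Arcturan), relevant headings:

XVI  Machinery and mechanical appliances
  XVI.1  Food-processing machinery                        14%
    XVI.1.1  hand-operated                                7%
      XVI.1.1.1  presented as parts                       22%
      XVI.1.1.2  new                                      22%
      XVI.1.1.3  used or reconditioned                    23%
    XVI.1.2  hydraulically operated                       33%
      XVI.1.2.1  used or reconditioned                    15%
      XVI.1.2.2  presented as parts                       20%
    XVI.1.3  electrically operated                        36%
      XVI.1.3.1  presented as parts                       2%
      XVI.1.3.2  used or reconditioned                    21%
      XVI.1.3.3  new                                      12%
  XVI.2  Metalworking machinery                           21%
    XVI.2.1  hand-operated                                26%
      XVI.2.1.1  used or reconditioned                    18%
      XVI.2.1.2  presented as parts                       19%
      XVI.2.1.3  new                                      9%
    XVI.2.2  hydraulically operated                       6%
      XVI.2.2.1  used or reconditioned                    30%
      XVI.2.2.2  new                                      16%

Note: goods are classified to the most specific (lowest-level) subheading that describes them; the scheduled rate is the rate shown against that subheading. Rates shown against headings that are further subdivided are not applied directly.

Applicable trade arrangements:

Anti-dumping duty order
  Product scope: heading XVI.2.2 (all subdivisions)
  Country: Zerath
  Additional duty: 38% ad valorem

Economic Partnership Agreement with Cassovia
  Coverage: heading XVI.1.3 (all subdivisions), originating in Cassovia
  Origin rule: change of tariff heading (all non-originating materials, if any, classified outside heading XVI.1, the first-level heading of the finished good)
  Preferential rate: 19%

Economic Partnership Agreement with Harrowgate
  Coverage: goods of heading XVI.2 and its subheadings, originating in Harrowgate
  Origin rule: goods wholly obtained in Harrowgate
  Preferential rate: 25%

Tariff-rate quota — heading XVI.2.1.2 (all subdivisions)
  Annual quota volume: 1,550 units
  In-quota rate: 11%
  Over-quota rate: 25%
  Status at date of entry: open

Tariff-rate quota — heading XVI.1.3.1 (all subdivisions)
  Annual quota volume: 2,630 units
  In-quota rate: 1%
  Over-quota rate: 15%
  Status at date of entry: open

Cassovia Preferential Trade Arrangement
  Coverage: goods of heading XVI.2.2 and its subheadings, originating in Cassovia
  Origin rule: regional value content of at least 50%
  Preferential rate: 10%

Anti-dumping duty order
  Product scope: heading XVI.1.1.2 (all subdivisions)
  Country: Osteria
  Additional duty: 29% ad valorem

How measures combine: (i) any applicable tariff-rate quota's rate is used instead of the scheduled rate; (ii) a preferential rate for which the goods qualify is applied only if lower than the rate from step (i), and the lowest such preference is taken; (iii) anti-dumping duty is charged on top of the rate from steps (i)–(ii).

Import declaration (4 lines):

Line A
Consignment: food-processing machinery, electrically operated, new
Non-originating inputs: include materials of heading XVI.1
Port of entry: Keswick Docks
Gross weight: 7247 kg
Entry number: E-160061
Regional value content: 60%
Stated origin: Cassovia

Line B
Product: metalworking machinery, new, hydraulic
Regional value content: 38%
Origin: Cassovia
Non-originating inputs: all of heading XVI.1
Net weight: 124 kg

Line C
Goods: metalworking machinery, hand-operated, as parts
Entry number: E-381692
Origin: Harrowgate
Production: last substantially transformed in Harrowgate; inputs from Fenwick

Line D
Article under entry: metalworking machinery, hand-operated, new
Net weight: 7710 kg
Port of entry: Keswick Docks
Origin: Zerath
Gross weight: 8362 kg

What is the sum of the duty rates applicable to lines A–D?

48%

Line A: food-processing → XVI.1; electrically operated → XVI.1.3; new → XVI.1.3.3. Scheduled 12%. Cassovia agreement on XVI.1.3: CTH not met; Cassovia agreement on XVI.2.2: XVI.1.3.3 not covered. → 12%.
Line B: metalworking → XVI.2; hydraulic → XVI.2.2; new → XVI.2.2.2. Scheduled 16%. Cassovia agreement on XVI.1.3: XVI.2.2.2 not covered; Cassovia agreement on XVI.2.2: RVC < 50%. → 16%.
Line C: metalworking → XVI.2; hand-operated → XVI.2.1; as parts → XVI.2.1.2. Scheduled 19%. quota on XVI.2.1.2 open → in-quota 11%; Harrowgate agreement on XVI.2: not wholly obtained. → 11%.
Line D: metalworking → XVI.2; hand-operated → XVI.2.1; new → XVI.2.1.3. Scheduled 9%. No special measure applies. → 9%.
Sum: 12% + 16% + 11% + 9% = 48%.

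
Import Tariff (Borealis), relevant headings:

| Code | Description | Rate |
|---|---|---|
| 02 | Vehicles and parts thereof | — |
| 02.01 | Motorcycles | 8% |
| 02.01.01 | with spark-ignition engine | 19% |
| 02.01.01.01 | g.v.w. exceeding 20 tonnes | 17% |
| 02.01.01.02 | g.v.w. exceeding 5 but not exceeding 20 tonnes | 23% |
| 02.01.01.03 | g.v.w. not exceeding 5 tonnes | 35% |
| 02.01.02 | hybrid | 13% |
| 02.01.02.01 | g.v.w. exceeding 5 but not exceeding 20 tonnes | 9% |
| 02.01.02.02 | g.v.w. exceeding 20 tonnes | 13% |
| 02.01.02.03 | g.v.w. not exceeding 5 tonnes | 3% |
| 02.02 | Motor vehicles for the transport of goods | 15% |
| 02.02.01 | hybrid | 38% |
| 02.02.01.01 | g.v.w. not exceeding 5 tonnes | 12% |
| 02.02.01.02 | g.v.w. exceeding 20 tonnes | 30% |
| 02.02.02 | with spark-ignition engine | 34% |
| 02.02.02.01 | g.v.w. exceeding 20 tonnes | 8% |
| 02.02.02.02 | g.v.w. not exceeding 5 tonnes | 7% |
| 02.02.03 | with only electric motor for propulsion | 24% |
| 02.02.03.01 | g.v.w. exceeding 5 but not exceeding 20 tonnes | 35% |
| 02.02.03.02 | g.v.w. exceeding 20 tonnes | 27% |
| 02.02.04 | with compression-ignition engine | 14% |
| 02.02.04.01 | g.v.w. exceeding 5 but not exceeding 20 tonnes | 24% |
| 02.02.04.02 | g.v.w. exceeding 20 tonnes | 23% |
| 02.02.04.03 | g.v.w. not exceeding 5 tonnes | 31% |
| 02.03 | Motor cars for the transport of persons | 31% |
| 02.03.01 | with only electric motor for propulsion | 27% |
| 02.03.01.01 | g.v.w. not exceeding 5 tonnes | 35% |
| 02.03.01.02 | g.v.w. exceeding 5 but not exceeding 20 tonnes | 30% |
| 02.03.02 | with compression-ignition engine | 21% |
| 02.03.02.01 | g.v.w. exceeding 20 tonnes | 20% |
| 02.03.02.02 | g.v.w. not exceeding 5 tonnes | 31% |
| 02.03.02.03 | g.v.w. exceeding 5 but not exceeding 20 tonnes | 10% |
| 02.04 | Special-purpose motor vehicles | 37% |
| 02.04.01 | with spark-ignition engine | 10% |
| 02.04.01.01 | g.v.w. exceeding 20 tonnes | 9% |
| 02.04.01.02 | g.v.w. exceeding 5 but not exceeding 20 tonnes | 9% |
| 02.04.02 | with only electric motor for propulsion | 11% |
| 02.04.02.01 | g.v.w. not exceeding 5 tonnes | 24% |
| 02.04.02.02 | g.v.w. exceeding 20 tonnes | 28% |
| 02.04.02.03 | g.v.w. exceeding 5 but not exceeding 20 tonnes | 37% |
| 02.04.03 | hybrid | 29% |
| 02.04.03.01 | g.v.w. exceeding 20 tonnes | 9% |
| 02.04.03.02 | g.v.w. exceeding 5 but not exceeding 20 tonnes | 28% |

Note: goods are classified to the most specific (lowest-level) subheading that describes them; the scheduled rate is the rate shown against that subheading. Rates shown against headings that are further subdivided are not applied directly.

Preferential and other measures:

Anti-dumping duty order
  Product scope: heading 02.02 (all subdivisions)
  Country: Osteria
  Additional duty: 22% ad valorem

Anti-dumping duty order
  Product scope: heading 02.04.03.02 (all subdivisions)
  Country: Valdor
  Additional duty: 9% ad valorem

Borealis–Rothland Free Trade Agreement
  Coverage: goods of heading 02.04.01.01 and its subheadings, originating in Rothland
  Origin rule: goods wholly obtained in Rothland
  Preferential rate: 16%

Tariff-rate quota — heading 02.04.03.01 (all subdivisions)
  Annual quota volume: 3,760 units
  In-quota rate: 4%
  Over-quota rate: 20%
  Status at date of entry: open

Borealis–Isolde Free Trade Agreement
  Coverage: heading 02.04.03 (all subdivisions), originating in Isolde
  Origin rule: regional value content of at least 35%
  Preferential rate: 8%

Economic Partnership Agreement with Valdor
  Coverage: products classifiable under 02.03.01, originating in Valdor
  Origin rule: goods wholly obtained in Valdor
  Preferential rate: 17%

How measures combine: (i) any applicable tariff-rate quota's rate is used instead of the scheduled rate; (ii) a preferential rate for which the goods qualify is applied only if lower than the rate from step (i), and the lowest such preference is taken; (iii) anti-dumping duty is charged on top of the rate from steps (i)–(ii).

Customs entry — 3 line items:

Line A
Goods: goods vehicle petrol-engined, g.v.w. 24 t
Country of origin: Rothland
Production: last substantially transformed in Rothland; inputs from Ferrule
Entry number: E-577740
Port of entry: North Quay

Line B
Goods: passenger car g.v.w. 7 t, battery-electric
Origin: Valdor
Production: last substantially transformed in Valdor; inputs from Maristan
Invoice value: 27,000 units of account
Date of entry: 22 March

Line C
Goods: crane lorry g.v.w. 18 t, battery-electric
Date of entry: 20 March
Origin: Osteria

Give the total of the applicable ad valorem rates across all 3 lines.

75%

Line A: goods vehicle → 02.02; petrol-engined → 02.02.02; g.v.w. 24 t → 02.02.02.01. Scheduled 8%. Rothland agreement on 02.04.01.01: 02.02.02.01 not covered. → 8%.
Line B: passenger car → 02.03; battery-electric → 02.03.01; g.v.w. 7 t → 02.03.01.02. Scheduled 30%. Valdor agreement on 02.03.01: not wholly obtained. → 30%.
Line C: crane lorry → 02.04; battery-electric → 02.04.02; g.v.w. 18 t → 02.04.02.03. Scheduled 37%. No special measure applies. → 37%.
Sum: 8% + 30% + 37% = 75%.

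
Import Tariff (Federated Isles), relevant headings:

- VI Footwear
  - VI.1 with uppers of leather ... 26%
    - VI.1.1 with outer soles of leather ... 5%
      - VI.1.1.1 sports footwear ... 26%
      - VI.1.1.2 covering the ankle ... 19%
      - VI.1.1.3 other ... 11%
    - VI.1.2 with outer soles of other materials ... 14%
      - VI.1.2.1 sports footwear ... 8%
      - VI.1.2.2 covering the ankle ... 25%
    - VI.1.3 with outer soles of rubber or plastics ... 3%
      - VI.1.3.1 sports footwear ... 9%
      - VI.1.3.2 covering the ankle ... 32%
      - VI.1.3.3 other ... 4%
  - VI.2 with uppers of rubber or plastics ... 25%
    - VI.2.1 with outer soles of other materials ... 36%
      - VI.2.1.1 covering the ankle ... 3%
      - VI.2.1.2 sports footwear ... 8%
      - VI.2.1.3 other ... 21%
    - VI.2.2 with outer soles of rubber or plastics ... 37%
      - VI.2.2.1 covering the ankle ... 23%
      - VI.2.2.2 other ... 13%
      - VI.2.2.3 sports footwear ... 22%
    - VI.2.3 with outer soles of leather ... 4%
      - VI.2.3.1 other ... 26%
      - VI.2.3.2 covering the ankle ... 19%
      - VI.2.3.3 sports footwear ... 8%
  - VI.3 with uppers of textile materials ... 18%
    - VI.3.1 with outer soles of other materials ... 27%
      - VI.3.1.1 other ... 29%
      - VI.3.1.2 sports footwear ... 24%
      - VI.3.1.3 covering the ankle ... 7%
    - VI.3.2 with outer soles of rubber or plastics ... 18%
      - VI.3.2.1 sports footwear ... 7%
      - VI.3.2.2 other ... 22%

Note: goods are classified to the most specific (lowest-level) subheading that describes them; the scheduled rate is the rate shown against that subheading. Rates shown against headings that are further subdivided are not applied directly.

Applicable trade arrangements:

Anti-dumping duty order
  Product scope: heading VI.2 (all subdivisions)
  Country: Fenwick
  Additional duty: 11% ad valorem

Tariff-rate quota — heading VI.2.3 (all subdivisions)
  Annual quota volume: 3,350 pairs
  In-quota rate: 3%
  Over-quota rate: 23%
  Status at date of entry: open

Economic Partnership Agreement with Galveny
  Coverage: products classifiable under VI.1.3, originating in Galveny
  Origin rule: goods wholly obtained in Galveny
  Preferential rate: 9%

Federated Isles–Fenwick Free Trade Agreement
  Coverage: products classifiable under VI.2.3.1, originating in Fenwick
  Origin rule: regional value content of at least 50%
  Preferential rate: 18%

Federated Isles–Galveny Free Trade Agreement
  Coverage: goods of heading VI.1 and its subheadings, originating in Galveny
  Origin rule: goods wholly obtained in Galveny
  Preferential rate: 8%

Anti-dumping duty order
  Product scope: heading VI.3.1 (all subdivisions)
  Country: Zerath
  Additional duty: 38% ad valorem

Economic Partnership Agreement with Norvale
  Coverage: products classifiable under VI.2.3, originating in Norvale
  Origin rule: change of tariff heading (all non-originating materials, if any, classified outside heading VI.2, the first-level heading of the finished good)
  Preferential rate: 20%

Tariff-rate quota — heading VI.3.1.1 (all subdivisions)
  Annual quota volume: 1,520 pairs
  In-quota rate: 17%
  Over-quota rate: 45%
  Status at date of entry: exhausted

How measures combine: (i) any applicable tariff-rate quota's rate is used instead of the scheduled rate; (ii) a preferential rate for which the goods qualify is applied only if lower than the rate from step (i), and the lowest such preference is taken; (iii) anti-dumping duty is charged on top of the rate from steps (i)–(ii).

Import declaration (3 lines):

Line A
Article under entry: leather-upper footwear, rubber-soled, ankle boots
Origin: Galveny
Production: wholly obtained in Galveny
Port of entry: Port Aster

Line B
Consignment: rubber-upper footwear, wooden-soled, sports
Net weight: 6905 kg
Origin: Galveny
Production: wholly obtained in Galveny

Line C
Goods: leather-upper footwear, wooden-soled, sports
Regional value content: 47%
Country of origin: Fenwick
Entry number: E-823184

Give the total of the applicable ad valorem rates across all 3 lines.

Line A: leather-upper → VI.1; rubber-soled → VI.1.3; ankle boots → VI.1.3.2. Scheduled 32%. Galveny agreement on VI.1.3: wholly obtained → 9% available; Galveny agreement on VI.1: wholly obtained → 8% available; preferential 8%. → 8%.
Line B: rubber-upper → VI.2; wooden-soled → VI.2.1; sports → VI.2.1.2. Scheduled 8%. Galveny agreement on VI.1.3: VI.2.1.2 not covered; Galveny agreement on VI.1: VI.2.1.2 not covered. → 8%.
Line C: leather-upper → VI.1; wooden-soled → VI.1.2; sports → VI.1.2.1. Scheduled 8%. Fenwick agreement on VI.2.3.1: VI.1.2.1 not covered. → 8%.
Sum: 8% + 8% + 8% = 24%.

24%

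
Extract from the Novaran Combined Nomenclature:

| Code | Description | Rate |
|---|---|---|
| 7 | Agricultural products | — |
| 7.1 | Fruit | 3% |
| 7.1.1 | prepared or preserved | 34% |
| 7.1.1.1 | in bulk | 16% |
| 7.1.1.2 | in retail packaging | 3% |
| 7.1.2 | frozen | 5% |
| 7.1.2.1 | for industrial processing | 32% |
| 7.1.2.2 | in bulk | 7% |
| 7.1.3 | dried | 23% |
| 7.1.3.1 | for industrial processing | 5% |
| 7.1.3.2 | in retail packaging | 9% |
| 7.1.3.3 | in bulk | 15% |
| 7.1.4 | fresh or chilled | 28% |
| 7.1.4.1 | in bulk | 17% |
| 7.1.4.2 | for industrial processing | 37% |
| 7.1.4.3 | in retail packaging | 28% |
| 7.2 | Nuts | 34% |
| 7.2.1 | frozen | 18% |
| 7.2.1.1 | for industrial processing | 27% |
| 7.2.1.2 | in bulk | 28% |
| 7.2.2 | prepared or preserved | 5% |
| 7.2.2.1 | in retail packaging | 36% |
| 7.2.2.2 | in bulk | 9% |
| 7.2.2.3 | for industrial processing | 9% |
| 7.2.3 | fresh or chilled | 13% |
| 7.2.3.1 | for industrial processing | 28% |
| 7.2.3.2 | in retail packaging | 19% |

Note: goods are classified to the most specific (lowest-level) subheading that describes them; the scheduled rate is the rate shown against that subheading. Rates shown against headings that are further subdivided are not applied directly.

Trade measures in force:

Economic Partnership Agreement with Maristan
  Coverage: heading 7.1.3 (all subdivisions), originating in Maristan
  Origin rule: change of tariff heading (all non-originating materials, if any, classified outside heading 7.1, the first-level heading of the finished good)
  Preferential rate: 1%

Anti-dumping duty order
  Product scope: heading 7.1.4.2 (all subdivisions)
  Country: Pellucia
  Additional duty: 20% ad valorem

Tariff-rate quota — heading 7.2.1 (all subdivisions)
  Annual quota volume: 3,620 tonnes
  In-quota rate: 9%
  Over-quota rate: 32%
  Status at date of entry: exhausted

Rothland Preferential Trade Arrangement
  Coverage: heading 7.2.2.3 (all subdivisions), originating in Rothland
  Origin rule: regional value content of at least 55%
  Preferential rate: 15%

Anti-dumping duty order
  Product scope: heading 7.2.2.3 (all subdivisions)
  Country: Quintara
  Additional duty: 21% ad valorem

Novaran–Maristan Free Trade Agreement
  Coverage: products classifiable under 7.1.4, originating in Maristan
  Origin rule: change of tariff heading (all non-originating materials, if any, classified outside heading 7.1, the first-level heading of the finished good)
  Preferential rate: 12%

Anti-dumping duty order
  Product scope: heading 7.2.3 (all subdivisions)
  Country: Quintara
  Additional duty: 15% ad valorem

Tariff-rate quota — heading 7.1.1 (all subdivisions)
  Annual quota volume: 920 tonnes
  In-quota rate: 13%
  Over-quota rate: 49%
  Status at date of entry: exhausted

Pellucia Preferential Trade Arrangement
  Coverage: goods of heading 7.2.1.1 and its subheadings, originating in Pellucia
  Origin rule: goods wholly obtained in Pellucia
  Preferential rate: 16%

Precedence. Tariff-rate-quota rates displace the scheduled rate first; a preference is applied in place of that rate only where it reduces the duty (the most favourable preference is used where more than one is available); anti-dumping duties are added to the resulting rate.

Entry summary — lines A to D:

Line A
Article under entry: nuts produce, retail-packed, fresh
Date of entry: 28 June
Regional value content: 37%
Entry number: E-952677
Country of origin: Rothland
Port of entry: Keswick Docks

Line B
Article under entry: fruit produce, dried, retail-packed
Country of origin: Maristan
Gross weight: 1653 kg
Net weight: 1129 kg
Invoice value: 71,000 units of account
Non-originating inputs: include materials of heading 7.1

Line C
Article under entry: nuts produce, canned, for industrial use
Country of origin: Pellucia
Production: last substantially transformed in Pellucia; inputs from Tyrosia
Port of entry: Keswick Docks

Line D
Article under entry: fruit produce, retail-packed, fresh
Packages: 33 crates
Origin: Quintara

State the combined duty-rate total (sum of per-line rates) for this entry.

65%

Line A: nuts → 7.2; fresh → 7.2.3; retail-packed → 7.2.3.2. Scheduled 19%. Rothland agreement on 7.2.2.3: 7.2.3.2 not covered. → 19%.
Line B: fruit → 7.1; dried → 7.1.3; retail-packed → 7.1.3.2. Scheduled 9%. Maristan agreement on 7.1.3: CTH not met; Maristan agreement on 7.1.4: 7.1.3.2 not covered. → 9%.
Line C: nuts → 7.2; canned → 7.2.2; for industrial use → 7.2.2.3. Scheduled 9%. Pellucia agreement on 7.2.1.1: 7.2.2.3 not covered. → 9%.
Line D: fruit → 7.1; fresh → 7.1.4; retail-packed → 7.1.4.3. Scheduled 28%. No special measure applies. → 28%.
Sum: 19% + 9% + 9% + 28% = 65%.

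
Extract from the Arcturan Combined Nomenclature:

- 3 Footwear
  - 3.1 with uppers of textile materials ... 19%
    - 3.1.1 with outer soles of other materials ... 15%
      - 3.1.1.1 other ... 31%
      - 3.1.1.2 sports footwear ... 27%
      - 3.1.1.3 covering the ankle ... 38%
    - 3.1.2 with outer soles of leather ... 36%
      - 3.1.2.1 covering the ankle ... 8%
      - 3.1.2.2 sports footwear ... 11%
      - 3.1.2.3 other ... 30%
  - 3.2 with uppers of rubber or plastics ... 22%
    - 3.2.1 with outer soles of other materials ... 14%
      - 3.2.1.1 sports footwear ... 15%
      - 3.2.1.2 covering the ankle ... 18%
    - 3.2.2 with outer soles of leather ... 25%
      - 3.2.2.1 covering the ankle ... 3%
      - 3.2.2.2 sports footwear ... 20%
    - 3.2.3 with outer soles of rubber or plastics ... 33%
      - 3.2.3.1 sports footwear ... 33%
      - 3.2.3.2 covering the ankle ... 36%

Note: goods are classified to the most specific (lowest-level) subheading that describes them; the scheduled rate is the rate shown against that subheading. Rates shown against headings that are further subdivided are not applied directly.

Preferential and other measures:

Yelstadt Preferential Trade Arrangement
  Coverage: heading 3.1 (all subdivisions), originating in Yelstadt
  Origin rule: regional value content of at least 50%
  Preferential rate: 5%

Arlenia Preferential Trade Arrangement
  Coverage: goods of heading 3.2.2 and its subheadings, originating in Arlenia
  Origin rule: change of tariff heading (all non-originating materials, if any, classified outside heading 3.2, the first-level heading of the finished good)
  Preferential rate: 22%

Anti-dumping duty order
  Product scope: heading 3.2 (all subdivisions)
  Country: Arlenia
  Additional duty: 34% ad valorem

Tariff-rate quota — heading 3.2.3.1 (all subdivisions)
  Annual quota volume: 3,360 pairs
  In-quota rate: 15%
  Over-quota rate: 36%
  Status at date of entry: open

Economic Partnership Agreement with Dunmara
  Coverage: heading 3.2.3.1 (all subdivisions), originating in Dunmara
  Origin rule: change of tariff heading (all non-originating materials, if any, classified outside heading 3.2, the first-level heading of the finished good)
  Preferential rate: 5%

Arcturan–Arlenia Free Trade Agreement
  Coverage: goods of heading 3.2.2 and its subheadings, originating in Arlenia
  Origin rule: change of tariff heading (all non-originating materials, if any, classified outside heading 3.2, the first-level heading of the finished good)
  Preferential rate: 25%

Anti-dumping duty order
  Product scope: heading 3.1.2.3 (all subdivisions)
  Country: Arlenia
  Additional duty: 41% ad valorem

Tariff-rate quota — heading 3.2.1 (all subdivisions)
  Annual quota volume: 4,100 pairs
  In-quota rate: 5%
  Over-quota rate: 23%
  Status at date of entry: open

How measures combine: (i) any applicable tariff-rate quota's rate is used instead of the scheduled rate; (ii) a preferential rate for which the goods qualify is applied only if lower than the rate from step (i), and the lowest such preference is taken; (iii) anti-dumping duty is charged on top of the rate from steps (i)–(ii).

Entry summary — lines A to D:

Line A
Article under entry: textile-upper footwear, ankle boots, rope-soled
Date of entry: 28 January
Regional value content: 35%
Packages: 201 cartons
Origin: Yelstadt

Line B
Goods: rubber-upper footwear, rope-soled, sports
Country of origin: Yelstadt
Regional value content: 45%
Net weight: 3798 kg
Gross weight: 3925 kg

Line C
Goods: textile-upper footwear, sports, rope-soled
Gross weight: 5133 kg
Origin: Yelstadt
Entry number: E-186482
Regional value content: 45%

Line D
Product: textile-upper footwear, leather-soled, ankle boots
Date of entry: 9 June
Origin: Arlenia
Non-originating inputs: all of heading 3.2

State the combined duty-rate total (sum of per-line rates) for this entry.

Line A: textile-upper → 3.1; rope-soled → 3.1.1; ankle boots → 3.1.1.3. Scheduled 38%. Yelstadt agreement on 3.1: RVC < 50%. → 38%.
Line B: rubber-upper → 3.2; rope-soled → 3.2.1; sports → 3.2.1.1. Scheduled 15%. quota on 3.2.1 open → in-quota 5%; Yelstadt agreement on 3.1: 3.2.1.1 not covered. → 5%.
Line C: textile-upper → 3.1; rope-soled → 3.1.1; sports → 3.1.1.2. Scheduled 27%. Yelstadt agreement on 3.1: RVC < 50%. → 27%.
Line D: textile-upper → 3.1; leather-soled → 3.1.2; ankle boots → 3.1.2.1. Scheduled 8%. Arlenia agreement on 3.2.2: 3.1.2.1 not covered; Arlenia agreement on 3.2.2: 3.1.2.1 not covered. → 8%.
Sum: 38% + 5% + 27% + 8% = 78%.

78%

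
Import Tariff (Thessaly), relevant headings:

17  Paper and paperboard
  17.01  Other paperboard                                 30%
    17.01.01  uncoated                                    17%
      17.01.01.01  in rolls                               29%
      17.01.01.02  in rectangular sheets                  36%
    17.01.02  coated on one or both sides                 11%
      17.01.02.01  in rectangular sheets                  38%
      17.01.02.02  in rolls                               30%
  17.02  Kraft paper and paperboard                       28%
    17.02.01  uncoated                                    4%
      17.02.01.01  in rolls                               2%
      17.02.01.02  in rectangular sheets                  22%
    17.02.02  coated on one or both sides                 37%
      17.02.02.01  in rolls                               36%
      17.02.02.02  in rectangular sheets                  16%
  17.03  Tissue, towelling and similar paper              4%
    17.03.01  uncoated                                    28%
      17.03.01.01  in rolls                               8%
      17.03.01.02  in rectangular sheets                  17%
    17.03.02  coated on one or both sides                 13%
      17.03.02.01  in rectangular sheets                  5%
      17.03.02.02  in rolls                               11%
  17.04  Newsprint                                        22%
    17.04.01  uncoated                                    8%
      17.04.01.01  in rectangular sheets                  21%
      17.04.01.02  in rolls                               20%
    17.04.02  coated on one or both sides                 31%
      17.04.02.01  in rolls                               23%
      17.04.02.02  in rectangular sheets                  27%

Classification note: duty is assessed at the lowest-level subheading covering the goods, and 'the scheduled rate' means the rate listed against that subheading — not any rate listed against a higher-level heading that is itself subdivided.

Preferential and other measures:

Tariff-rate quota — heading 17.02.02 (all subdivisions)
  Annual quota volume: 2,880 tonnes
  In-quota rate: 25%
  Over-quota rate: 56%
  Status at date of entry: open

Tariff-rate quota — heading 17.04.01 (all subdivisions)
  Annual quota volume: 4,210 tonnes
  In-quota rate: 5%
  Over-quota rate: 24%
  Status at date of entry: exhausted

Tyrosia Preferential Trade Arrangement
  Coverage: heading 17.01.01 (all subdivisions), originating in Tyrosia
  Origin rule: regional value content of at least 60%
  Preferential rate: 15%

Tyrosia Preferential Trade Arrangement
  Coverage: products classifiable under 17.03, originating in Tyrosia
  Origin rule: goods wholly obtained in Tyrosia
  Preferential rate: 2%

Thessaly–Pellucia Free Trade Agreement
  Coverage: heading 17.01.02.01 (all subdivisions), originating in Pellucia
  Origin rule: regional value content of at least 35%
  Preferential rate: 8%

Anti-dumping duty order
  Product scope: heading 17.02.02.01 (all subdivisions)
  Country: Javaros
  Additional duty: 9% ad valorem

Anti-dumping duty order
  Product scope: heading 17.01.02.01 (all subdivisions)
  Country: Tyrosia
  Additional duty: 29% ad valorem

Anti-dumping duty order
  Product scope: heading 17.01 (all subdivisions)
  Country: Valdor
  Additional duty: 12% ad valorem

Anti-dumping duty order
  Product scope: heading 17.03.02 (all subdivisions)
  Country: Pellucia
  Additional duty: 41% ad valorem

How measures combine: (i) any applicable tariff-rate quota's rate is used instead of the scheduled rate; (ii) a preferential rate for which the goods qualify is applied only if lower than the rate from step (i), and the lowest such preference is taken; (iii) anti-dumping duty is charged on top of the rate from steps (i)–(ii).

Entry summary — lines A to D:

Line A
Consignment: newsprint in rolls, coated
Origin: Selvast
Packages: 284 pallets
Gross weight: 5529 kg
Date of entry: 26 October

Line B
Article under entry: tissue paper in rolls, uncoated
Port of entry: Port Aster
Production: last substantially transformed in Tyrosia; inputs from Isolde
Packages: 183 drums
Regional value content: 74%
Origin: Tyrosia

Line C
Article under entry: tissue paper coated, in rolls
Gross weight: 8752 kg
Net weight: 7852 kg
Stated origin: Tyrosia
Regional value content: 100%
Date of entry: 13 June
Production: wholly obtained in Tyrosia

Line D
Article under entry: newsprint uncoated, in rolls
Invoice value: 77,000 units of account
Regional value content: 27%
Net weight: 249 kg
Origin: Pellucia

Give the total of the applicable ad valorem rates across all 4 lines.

57%

Line A: newsprint → 17.04; coated → 17.04.02; in rolls → 17.04.02.01. Scheduled 23%. No special measure applies. → 23%.
Line B: tissue paper → 17.03; uncoated → 17.03.01; in rolls → 17.03.01.01. Scheduled 8%. Tyrosia agreement on 17.01.01: 17.03.01.01 not covered; Tyrosia agreement on 17.03: not wholly obtained. → 8%.
Line C: tissue paper → 17.03; coated → 17.03.02; in rolls → 17.03.02.02. Scheduled 11%. Tyrosia agreement on 17.01.01: 17.03.02.02 not covered; Tyrosia agreement on 17.03: wholly obtained → 2% available; preferential 2%. → 2%.
Line D: newsprint → 17.04; uncoated → 17.04.01; in rolls → 17.04.01.02. Scheduled 20%. quota on 17.04.01 exhausted → over-quota 24%; Pellucia agreement on 17.01.02.01: 17.04.01.02 not covered. → 24%.
Sum: 23% + 8% + 2% + 24% = 57%.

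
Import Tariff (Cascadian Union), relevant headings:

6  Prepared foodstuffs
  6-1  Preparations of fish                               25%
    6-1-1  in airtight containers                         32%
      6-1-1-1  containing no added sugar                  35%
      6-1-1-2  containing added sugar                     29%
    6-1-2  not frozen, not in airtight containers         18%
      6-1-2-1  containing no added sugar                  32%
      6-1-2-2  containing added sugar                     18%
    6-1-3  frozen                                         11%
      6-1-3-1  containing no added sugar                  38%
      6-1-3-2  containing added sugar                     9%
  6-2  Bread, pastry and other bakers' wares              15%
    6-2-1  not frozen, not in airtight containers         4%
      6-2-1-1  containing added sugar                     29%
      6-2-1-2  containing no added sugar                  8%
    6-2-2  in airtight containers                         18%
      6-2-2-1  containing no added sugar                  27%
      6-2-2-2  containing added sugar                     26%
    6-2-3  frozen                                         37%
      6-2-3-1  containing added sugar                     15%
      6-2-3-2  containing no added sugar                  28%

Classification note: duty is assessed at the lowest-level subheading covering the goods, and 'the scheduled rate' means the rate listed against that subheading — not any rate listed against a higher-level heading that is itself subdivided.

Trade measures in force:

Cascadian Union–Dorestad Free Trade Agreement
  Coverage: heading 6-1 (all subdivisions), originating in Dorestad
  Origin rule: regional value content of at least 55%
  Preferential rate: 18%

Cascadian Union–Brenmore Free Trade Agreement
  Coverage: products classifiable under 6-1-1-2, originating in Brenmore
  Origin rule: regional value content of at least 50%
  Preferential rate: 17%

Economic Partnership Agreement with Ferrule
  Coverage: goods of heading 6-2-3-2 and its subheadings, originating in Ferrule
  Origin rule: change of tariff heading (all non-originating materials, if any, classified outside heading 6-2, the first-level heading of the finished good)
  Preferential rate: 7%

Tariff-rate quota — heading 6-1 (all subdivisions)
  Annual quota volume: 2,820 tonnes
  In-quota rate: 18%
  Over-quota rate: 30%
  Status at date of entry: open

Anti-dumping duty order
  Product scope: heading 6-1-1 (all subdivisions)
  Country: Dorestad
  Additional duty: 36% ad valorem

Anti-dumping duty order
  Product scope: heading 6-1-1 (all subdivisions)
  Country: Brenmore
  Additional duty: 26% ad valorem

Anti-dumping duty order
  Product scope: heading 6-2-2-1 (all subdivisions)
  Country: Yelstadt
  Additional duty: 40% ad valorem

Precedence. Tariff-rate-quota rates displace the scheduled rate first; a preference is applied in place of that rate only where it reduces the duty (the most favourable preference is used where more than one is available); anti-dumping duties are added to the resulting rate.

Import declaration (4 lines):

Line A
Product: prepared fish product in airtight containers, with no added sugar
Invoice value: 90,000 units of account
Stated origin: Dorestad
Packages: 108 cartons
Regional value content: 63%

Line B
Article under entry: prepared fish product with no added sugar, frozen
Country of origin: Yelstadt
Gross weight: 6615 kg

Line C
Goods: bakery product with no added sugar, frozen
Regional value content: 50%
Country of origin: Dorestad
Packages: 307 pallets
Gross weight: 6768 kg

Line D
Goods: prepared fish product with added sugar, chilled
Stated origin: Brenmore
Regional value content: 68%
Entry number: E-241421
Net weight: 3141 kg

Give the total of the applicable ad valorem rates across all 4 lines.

118%

Line A: prepared fish product → 6-1; in airtight containers → 6-1-1; with no added sugar → 6-1-1-1. Scheduled 35%. quota on 6-1 open → in-quota 18%; Dorestad agreement on 6-1: RVC ≥ 55% → 18% available; preference 18% not lower than 18% → no reduction; anti-dumping (Dorestad, 6-1-1): +36%; total 18% + 36% = 54%. → 54%.
Line B: prepared fish product → 6-1; frozen → 6-1-3; with no added sugar → 6-1-3-1. Scheduled 38%. quota on 6-1 open → in-quota 18%. → 18%.
Line C: bakery product → 6-2; frozen → 6-2-3; with no added sugar → 6-2-3-2. Scheduled 28%. Dorestad agreement on 6-1: 6-2-3-2 not covered. → 28%.
Line D: prepared fish product → 6-1; chilled → 6-1-2; with added sugar → 6-1-2-2. Scheduled 18%. quota on 6-1 open → in-quota 18%; Brenmore agreement on 6-1-1-2: 6-1-2-2 not covered. → 18%.
Sum: 54% + 18% + 28% + 18% = 118%.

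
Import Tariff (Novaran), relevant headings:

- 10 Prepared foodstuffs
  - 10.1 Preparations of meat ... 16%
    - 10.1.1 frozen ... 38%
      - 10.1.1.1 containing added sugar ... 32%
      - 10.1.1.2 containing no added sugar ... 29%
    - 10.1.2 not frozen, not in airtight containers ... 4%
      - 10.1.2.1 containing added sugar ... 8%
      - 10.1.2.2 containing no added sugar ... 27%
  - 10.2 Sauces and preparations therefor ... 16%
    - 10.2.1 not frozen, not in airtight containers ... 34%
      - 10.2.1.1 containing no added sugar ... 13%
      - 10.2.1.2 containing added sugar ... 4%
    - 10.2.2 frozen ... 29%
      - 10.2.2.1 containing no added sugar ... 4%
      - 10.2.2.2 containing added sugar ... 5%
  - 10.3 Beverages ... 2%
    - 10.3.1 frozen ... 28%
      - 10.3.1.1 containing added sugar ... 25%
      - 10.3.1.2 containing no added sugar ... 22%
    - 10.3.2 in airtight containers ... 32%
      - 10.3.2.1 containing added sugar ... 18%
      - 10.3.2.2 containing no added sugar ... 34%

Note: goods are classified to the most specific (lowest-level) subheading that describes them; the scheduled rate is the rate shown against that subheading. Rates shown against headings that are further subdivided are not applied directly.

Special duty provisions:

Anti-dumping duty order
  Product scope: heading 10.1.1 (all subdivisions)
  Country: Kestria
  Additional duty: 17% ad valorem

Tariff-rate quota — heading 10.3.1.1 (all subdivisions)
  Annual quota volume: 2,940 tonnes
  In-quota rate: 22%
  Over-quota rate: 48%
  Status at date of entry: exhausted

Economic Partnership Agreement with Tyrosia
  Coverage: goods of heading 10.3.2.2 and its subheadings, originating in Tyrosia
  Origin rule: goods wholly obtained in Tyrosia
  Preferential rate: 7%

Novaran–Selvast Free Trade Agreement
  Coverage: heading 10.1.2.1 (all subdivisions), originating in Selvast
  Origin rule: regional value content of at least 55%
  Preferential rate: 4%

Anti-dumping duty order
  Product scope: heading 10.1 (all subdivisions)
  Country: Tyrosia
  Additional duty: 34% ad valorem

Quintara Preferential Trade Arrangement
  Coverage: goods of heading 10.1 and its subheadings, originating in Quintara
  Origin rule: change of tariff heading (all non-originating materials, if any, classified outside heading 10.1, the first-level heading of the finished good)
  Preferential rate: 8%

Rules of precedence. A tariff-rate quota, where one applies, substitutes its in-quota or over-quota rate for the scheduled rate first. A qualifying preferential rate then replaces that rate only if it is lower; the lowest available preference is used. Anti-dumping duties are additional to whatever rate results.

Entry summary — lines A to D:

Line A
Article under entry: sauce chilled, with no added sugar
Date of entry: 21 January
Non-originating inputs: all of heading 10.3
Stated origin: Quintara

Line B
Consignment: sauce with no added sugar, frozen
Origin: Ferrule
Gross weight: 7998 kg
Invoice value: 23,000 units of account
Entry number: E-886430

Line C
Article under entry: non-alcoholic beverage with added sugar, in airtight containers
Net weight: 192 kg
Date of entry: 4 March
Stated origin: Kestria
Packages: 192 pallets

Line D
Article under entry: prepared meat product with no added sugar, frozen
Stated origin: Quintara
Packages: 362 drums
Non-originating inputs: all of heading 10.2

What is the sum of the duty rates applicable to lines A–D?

Line A: sauce → 10.2; chilled → 10.2.1; with no added sugar → 10.2.1.1. Scheduled 13%. Quintara agreement on 10.1: 10.2.1.1 not covered. → 13%.
Line B: sauce → 10.2; frozen → 10.2.2; with no added sugar → 10.2.2.1. Scheduled 4%. No special measure applies. → 4%.
Line C: non-alcoholic beverage → 10.3; in airtight containers → 10.3.2; with added sugar → 10.3.2.1. Scheduled 18%. No special measure applies. → 18%.
Line D: prepared meat product → 10.1; frozen → 10.1.1; with no added sugar → 10.1.1.2. Scheduled 29%. Quintara agreement on 10.1: CTH met → 8% available; preferential 8%. → 8%.
Sum: 13% + 4% + 18% + 8% = 43%.

43%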